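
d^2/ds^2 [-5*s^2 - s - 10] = -10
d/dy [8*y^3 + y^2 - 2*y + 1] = 24*y^2 + 2*y - 2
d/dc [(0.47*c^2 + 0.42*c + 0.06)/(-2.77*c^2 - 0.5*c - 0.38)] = (0.9284*c^2 - 0.0247999999999999*c - 0.1296)/(7.6729*c^4 + 2.77*c^3 + 2.3552*c^2 + 0.38*c + 0.1444)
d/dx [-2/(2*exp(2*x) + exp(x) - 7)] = (8*exp(x) + 2)*exp(x)/(2*exp(2*x) + exp(x) - 7)^2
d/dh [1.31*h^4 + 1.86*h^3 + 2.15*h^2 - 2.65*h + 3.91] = 5.24*h^3 + 5.58*h^2 + 4.3*h - 2.65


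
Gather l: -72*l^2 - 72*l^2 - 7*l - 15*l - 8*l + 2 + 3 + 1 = -144*l^2 - 30*l + 6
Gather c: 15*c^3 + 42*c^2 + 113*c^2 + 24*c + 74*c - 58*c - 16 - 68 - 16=15*c^3 + 155*c^2 + 40*c - 100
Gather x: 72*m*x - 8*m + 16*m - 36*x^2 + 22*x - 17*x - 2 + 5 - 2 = 8*m - 36*x^2 + x*(72*m + 5) + 1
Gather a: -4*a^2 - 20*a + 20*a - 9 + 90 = 81 - 4*a^2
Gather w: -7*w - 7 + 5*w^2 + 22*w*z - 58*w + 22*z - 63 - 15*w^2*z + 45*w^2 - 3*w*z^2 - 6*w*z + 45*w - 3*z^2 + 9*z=w^2*(50 - 15*z) + w*(-3*z^2 + 16*z - 20) - 3*z^2 + 31*z - 70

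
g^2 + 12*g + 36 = (g + 6)^2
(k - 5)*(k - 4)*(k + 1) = k^3 - 8*k^2 + 11*k + 20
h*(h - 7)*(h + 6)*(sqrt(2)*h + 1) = sqrt(2)*h^4 - sqrt(2)*h^3 + h^3 - 42*sqrt(2)*h^2 - h^2 - 42*h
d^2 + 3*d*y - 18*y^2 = (d - 3*y)*(d + 6*y)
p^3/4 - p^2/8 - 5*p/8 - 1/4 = (p/4 + 1/4)*(p - 2)*(p + 1/2)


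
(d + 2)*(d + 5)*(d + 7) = d^3 + 14*d^2 + 59*d + 70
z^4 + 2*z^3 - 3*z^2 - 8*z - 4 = (z - 2)*(z + 1)^2*(z + 2)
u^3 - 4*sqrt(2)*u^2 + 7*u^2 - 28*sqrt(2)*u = u*(u + 7)*(u - 4*sqrt(2))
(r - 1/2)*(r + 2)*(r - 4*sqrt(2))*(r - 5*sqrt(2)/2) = r^4 - 13*sqrt(2)*r^3/2 + 3*r^3/2 - 39*sqrt(2)*r^2/4 + 19*r^2 + 13*sqrt(2)*r/2 + 30*r - 20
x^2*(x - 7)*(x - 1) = x^4 - 8*x^3 + 7*x^2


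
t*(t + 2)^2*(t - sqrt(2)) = t^4 - sqrt(2)*t^3 + 4*t^3 - 4*sqrt(2)*t^2 + 4*t^2 - 4*sqrt(2)*t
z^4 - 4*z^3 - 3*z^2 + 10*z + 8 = (z - 4)*(z - 2)*(z + 1)^2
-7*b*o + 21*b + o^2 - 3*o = (-7*b + o)*(o - 3)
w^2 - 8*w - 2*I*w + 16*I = (w - 8)*(w - 2*I)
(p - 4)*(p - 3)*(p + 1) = p^3 - 6*p^2 + 5*p + 12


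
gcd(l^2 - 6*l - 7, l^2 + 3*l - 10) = 1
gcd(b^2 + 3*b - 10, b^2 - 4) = b - 2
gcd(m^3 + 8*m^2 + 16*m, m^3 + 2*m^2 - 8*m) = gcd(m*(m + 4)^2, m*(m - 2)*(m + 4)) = m^2 + 4*m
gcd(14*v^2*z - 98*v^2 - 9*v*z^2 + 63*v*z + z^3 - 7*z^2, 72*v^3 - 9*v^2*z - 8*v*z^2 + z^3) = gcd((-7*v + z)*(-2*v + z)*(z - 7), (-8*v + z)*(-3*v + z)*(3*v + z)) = 1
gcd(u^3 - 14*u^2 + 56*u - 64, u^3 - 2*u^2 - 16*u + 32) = u^2 - 6*u + 8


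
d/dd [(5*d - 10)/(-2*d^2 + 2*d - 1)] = 5*(2*d^2 - 8*d + 3)/(4*d^4 - 8*d^3 + 8*d^2 - 4*d + 1)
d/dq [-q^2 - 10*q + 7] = -2*q - 10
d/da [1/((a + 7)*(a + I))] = -(2*a + 7 + I)/((a + 7)^2*(a + I)^2)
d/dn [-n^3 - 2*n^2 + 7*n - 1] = -3*n^2 - 4*n + 7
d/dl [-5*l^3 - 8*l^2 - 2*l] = -15*l^2 - 16*l - 2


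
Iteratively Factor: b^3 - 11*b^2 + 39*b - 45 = (b - 5)*(b^2 - 6*b + 9) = (b - 5)*(b - 3)*(b - 3)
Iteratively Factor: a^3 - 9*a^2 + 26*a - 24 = (a - 3)*(a^2 - 6*a + 8) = (a - 4)*(a - 3)*(a - 2)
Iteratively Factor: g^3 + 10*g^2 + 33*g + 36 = (g + 4)*(g^2 + 6*g + 9) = (g + 3)*(g + 4)*(g + 3)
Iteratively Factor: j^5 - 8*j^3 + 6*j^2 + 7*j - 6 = (j - 1)*(j^4 + j^3 - 7*j^2 - j + 6) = (j - 2)*(j - 1)*(j^3 + 3*j^2 - j - 3) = (j - 2)*(j - 1)*(j + 3)*(j^2 - 1) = (j - 2)*(j - 1)^2*(j + 3)*(j + 1)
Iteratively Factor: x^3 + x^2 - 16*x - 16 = (x + 1)*(x^2 - 16) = (x + 1)*(x + 4)*(x - 4)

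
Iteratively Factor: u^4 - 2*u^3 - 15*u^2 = (u)*(u^3 - 2*u^2 - 15*u) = u*(u + 3)*(u^2 - 5*u) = u*(u - 5)*(u + 3)*(u)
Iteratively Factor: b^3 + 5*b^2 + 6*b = (b + 2)*(b^2 + 3*b) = b*(b + 2)*(b + 3)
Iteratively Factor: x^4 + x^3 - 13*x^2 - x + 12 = (x + 4)*(x^3 - 3*x^2 - x + 3) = (x - 3)*(x + 4)*(x^2 - 1) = (x - 3)*(x + 1)*(x + 4)*(x - 1)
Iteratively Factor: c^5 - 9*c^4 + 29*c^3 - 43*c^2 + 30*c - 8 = (c - 4)*(c^4 - 5*c^3 + 9*c^2 - 7*c + 2) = (c - 4)*(c - 2)*(c^3 - 3*c^2 + 3*c - 1) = (c - 4)*(c - 2)*(c - 1)*(c^2 - 2*c + 1) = (c - 4)*(c - 2)*(c - 1)^2*(c - 1)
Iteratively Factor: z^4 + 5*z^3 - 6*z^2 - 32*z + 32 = (z - 2)*(z^3 + 7*z^2 + 8*z - 16) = (z - 2)*(z + 4)*(z^2 + 3*z - 4) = (z - 2)*(z + 4)^2*(z - 1)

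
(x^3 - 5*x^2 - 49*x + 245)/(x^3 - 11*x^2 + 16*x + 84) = (x^2 + 2*x - 35)/(x^2 - 4*x - 12)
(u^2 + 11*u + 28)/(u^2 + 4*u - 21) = (u + 4)/(u - 3)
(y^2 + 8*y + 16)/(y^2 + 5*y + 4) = (y + 4)/(y + 1)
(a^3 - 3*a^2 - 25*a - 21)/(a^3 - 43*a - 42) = (a + 3)/(a + 6)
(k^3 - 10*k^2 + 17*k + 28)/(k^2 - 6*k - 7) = k - 4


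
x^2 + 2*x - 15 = (x - 3)*(x + 5)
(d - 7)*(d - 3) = d^2 - 10*d + 21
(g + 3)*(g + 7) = g^2 + 10*g + 21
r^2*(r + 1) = r^3 + r^2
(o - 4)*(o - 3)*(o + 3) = o^3 - 4*o^2 - 9*o + 36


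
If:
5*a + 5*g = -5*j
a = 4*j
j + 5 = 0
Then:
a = -20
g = 25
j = -5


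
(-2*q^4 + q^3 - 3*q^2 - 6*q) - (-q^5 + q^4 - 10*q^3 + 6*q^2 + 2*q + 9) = q^5 - 3*q^4 + 11*q^3 - 9*q^2 - 8*q - 9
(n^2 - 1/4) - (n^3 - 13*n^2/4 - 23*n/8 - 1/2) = -n^3 + 17*n^2/4 + 23*n/8 + 1/4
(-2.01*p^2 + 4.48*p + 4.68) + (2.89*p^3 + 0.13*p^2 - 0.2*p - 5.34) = 2.89*p^3 - 1.88*p^2 + 4.28*p - 0.66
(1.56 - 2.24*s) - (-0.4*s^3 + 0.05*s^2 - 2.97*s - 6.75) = 0.4*s^3 - 0.05*s^2 + 0.73*s + 8.31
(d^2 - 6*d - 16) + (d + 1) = d^2 - 5*d - 15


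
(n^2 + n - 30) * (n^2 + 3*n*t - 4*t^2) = n^4 + 3*n^3*t + n^3 - 4*n^2*t^2 + 3*n^2*t - 30*n^2 - 4*n*t^2 - 90*n*t + 120*t^2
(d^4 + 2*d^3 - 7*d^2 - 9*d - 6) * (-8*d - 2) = -8*d^5 - 18*d^4 + 52*d^3 + 86*d^2 + 66*d + 12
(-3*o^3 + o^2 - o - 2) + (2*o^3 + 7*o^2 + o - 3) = -o^3 + 8*o^2 - 5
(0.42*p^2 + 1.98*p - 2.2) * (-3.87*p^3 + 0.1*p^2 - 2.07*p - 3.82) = -1.6254*p^5 - 7.6206*p^4 + 7.8426*p^3 - 5.923*p^2 - 3.0096*p + 8.404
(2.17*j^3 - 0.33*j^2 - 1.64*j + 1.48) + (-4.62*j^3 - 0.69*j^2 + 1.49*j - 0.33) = -2.45*j^3 - 1.02*j^2 - 0.15*j + 1.15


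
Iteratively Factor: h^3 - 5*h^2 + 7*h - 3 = (h - 1)*(h^2 - 4*h + 3) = (h - 1)^2*(h - 3)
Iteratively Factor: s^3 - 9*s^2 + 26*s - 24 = (s - 3)*(s^2 - 6*s + 8) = (s - 4)*(s - 3)*(s - 2)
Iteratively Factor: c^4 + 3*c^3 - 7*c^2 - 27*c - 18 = (c - 3)*(c^3 + 6*c^2 + 11*c + 6) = (c - 3)*(c + 1)*(c^2 + 5*c + 6) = (c - 3)*(c + 1)*(c + 3)*(c + 2)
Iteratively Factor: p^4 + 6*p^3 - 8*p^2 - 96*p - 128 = (p + 4)*(p^3 + 2*p^2 - 16*p - 32) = (p + 4)^2*(p^2 - 2*p - 8) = (p + 2)*(p + 4)^2*(p - 4)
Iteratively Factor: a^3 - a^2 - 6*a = (a - 3)*(a^2 + 2*a) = (a - 3)*(a + 2)*(a)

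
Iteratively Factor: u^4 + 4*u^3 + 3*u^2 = (u)*(u^3 + 4*u^2 + 3*u) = u^2*(u^2 + 4*u + 3) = u^2*(u + 1)*(u + 3)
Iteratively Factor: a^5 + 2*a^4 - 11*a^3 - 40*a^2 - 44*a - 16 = (a + 1)*(a^4 + a^3 - 12*a^2 - 28*a - 16) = (a + 1)*(a + 2)*(a^3 - a^2 - 10*a - 8) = (a - 4)*(a + 1)*(a + 2)*(a^2 + 3*a + 2) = (a - 4)*(a + 1)*(a + 2)^2*(a + 1)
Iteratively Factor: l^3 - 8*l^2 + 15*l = (l)*(l^2 - 8*l + 15) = l*(l - 3)*(l - 5)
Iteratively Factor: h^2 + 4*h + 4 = (h + 2)*(h + 2)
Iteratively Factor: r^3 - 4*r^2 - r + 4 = (r + 1)*(r^2 - 5*r + 4) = (r - 1)*(r + 1)*(r - 4)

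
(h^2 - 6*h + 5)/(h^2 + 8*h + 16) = (h^2 - 6*h + 5)/(h^2 + 8*h + 16)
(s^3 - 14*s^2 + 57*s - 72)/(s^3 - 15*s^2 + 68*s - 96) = (s - 3)/(s - 4)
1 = 1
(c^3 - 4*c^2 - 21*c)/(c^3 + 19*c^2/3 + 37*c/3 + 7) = 3*c*(c - 7)/(3*c^2 + 10*c + 7)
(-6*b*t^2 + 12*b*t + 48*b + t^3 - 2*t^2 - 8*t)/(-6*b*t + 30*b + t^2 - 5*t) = (t^2 - 2*t - 8)/(t - 5)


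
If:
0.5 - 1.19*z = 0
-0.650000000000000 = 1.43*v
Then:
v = -0.45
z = 0.42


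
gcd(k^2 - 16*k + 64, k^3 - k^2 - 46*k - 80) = k - 8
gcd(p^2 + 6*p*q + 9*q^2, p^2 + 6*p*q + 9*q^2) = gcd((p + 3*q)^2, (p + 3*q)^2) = p^2 + 6*p*q + 9*q^2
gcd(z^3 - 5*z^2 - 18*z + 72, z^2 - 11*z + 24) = z - 3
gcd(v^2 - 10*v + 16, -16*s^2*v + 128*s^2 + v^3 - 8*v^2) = v - 8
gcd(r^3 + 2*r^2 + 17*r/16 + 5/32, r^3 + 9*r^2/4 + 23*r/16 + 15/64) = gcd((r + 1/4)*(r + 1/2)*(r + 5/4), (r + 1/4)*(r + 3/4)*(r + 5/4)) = r^2 + 3*r/2 + 5/16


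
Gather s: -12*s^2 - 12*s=-12*s^2 - 12*s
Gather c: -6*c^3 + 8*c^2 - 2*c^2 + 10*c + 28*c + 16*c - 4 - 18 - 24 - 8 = -6*c^3 + 6*c^2 + 54*c - 54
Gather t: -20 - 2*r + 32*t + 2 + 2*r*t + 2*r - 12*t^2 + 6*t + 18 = -12*t^2 + t*(2*r + 38)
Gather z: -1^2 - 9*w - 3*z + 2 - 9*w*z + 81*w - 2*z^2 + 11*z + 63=72*w - 2*z^2 + z*(8 - 9*w) + 64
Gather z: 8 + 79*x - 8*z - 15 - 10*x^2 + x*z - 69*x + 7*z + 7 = -10*x^2 + 10*x + z*(x - 1)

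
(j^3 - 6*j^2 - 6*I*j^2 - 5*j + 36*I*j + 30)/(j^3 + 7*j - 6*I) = (j^2 - j*(6 + 5*I) + 30*I)/(j^2 + I*j + 6)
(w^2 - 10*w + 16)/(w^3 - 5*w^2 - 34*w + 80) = 1/(w + 5)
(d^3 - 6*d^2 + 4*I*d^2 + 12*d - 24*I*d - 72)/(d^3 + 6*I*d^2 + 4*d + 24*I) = (d - 6)/(d + 2*I)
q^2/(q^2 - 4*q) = q/(q - 4)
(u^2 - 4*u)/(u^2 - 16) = u/(u + 4)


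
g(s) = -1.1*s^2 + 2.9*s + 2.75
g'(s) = 2.9 - 2.2*s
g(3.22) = 0.68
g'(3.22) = -4.18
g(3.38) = -0.01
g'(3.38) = -4.54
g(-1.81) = -6.10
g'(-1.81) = 6.88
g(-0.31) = 1.75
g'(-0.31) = 3.58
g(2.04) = 4.09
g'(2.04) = -1.59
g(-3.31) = -18.90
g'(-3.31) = 10.18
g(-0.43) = 1.30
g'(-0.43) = 3.85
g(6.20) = -21.55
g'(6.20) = -10.74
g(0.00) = 2.75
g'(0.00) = 2.90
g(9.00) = -60.25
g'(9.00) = -16.90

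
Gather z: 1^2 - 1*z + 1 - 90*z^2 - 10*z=-90*z^2 - 11*z + 2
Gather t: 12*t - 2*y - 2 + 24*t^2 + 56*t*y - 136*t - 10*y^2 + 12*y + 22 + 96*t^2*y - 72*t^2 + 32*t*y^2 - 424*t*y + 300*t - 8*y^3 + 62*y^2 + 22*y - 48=t^2*(96*y - 48) + t*(32*y^2 - 368*y + 176) - 8*y^3 + 52*y^2 + 32*y - 28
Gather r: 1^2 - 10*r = 1 - 10*r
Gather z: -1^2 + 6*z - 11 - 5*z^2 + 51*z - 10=-5*z^2 + 57*z - 22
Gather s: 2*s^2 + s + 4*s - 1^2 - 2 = 2*s^2 + 5*s - 3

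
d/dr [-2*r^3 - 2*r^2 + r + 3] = -6*r^2 - 4*r + 1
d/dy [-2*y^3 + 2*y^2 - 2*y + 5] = -6*y^2 + 4*y - 2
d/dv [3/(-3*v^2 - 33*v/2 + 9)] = 2*(4*v + 11)/(2*v^2 + 11*v - 6)^2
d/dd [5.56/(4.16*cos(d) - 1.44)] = 23.1296*sin(d)/(4.16*cos(d) - 1.44)^2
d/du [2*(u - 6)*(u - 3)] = 4*u - 18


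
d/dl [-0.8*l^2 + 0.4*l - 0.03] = 0.4 - 1.6*l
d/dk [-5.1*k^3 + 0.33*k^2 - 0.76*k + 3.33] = -15.3*k^2 + 0.66*k - 0.76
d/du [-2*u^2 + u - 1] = 1 - 4*u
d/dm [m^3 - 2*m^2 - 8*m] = 3*m^2 - 4*m - 8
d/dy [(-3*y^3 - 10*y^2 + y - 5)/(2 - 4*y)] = (12*y^3 + 11*y^2 - 20*y - 9)/(2*(4*y^2 - 4*y + 1))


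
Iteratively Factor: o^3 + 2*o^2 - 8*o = (o - 2)*(o^2 + 4*o) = o*(o - 2)*(o + 4)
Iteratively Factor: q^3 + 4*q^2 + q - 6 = (q + 2)*(q^2 + 2*q - 3) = (q - 1)*(q + 2)*(q + 3)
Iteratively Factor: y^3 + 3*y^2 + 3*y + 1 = (y + 1)*(y^2 + 2*y + 1) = (y + 1)^2*(y + 1)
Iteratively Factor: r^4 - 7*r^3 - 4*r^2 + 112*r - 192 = (r + 4)*(r^3 - 11*r^2 + 40*r - 48) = (r - 4)*(r + 4)*(r^2 - 7*r + 12) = (r - 4)^2*(r + 4)*(r - 3)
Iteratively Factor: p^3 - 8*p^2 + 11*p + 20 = (p - 4)*(p^2 - 4*p - 5) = (p - 5)*(p - 4)*(p + 1)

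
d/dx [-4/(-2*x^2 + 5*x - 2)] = 4*(5 - 4*x)/(2*x^2 - 5*x + 2)^2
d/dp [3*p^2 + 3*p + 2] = 6*p + 3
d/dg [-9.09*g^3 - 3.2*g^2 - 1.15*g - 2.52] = -27.27*g^2 - 6.4*g - 1.15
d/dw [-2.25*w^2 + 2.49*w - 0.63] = 2.49 - 4.5*w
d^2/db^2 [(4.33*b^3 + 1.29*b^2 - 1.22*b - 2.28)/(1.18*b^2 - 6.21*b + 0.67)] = (342.626778*b^3 - 133.262262*b^2 + 117.693918*b - 181.241106)/(1.643032*b^6 - 25.940412*b^5 + 139.315638*b^4 - 268.940817*b^3 + 79.102947*b^2 - 8.363007*b + 0.300763)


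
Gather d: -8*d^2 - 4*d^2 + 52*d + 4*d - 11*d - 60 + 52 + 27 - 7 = -12*d^2 + 45*d + 12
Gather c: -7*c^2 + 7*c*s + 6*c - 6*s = -7*c^2 + c*(7*s + 6) - 6*s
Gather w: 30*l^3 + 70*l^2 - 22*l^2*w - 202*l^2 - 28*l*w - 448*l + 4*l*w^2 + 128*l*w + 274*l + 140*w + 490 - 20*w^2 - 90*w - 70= 30*l^3 - 132*l^2 - 174*l + w^2*(4*l - 20) + w*(-22*l^2 + 100*l + 50) + 420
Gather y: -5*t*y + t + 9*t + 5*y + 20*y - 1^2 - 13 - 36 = 10*t + y*(25 - 5*t) - 50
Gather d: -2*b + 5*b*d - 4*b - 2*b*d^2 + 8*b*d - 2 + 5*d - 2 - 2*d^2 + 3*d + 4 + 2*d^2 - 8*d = -2*b*d^2 + 13*b*d - 6*b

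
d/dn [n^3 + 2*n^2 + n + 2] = 3*n^2 + 4*n + 1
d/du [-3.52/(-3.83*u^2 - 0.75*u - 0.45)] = (-26.9632*u - 2.64)/(3.83*u^2 + 0.75*u + 0.45)^2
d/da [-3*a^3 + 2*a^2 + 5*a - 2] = -9*a^2 + 4*a + 5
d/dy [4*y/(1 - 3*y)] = 4/(3*y - 1)^2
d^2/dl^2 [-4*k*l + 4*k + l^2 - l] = 2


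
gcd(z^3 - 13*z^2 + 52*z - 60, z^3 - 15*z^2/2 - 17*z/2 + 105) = z^2 - 11*z + 30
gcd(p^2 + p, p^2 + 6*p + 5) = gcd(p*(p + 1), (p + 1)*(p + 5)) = p + 1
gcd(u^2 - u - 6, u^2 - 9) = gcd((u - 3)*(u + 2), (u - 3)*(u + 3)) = u - 3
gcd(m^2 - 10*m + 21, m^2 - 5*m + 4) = 1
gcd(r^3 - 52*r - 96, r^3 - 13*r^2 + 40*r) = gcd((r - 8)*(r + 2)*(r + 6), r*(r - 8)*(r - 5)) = r - 8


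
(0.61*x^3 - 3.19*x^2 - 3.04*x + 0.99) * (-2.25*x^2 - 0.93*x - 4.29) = -1.3725*x^5 + 6.6102*x^4 + 7.1898*x^3 + 14.2848*x^2 + 12.1209*x - 4.2471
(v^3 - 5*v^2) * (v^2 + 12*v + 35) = v^5 + 7*v^4 - 25*v^3 - 175*v^2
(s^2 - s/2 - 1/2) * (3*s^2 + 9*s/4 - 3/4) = 3*s^4 + 3*s^3/4 - 27*s^2/8 - 3*s/4 + 3/8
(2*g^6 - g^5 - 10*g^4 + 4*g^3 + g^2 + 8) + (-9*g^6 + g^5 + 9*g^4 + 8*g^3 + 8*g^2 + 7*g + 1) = -7*g^6 - g^4 + 12*g^3 + 9*g^2 + 7*g + 9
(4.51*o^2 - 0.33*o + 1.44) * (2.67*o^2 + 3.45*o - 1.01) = 12.0417*o^4 + 14.6784*o^3 - 1.8488*o^2 + 5.3013*o - 1.4544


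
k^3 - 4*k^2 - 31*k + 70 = (k - 7)*(k - 2)*(k + 5)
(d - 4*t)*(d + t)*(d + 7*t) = d^3 + 4*d^2*t - 25*d*t^2 - 28*t^3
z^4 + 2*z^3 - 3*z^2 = z^2*(z - 1)*(z + 3)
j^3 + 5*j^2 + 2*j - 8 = (j - 1)*(j + 2)*(j + 4)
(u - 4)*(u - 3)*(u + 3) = u^3 - 4*u^2 - 9*u + 36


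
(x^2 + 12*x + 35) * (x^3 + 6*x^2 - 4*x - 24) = x^5 + 18*x^4 + 103*x^3 + 138*x^2 - 428*x - 840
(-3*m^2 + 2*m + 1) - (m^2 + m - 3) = -4*m^2 + m + 4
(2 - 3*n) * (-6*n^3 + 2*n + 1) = 18*n^4 - 12*n^3 - 6*n^2 + n + 2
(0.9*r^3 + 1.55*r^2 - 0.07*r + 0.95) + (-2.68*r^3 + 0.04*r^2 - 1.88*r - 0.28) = -1.78*r^3 + 1.59*r^2 - 1.95*r + 0.67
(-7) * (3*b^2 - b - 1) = -21*b^2 + 7*b + 7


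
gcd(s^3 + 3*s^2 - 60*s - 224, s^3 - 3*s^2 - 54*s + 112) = s^2 - s - 56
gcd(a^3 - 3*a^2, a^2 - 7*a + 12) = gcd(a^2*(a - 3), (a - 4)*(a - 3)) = a - 3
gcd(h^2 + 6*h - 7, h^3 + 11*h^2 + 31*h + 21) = h + 7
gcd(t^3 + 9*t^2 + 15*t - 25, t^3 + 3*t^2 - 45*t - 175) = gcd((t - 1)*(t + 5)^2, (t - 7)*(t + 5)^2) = t^2 + 10*t + 25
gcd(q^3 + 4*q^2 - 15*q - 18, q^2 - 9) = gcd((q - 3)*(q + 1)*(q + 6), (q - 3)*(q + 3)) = q - 3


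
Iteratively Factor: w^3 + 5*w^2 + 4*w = (w + 4)*(w^2 + w) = w*(w + 4)*(w + 1)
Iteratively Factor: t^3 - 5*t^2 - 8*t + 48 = (t - 4)*(t^2 - t - 12) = (t - 4)^2*(t + 3)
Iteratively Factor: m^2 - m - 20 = (m - 5)*(m + 4)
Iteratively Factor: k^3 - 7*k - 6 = (k + 1)*(k^2 - k - 6) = (k + 1)*(k + 2)*(k - 3)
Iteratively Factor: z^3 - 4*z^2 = (z - 4)*(z^2) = z*(z - 4)*(z)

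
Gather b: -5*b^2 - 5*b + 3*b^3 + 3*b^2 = 3*b^3 - 2*b^2 - 5*b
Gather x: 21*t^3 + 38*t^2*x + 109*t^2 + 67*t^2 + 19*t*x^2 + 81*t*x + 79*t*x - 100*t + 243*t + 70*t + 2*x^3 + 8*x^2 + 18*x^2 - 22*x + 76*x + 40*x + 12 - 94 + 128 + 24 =21*t^3 + 176*t^2 + 213*t + 2*x^3 + x^2*(19*t + 26) + x*(38*t^2 + 160*t + 94) + 70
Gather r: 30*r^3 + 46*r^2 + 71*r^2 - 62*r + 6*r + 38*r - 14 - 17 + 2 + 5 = 30*r^3 + 117*r^2 - 18*r - 24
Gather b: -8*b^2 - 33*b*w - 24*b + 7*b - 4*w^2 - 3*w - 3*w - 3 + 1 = -8*b^2 + b*(-33*w - 17) - 4*w^2 - 6*w - 2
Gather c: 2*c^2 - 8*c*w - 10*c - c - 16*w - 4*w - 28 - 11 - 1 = 2*c^2 + c*(-8*w - 11) - 20*w - 40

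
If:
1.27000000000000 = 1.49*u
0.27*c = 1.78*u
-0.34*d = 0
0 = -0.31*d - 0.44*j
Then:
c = 5.62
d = 0.00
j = 0.00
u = 0.85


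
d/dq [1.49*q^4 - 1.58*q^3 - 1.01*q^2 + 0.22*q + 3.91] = 5.96*q^3 - 4.74*q^2 - 2.02*q + 0.22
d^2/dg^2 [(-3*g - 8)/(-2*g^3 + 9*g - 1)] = 6*(3*(3*g + 8)*(2*g^2 - 3)^2 + (-6*g^2 - 2*g*(3*g + 8) + 9)*(2*g^3 - 9*g + 1))/(2*g^3 - 9*g + 1)^3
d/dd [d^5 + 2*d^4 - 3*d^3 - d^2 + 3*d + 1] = 5*d^4 + 8*d^3 - 9*d^2 - 2*d + 3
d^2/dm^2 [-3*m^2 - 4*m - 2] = -6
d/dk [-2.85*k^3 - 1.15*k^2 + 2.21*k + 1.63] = -8.55*k^2 - 2.3*k + 2.21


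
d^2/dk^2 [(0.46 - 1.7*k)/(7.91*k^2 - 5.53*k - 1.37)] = ((1.7*k - 0.46)*(15.82*k - 5.53)*(31.64*k - 11.06) + (80.682*k - 26.0792)*(-7.91*k^2 + 5.53*k + 1.37))/(-7.91*k^2 + 5.53*k + 1.37)^3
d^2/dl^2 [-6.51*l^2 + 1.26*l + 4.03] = -13.0200000000000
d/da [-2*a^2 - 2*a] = -4*a - 2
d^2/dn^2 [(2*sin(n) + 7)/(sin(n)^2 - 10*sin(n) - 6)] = 2*(sin(n)^5 + 24*sin(n)^4 - 71*sin(n)^3 + 353*sin(n)^2 - 622)/(10*sin(n) + cos(n)^2 + 5)^3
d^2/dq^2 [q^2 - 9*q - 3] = 2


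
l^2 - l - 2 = (l - 2)*(l + 1)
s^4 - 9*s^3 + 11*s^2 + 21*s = s*(s - 7)*(s - 3)*(s + 1)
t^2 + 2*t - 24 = (t - 4)*(t + 6)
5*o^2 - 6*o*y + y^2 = (-5*o + y)*(-o + y)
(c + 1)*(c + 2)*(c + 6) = c^3 + 9*c^2 + 20*c + 12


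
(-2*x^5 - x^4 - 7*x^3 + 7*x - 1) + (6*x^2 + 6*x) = -2*x^5 - x^4 - 7*x^3 + 6*x^2 + 13*x - 1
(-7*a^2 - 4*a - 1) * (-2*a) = 14*a^3 + 8*a^2 + 2*a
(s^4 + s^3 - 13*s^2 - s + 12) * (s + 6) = s^5 + 7*s^4 - 7*s^3 - 79*s^2 + 6*s + 72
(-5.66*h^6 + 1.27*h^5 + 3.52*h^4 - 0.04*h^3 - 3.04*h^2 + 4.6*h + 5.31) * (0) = 0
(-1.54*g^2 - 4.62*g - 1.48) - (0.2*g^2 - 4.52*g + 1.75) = -1.74*g^2 - 0.100000000000001*g - 3.23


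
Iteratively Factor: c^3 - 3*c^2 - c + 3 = (c + 1)*(c^2 - 4*c + 3) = (c - 3)*(c + 1)*(c - 1)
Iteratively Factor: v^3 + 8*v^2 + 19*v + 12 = (v + 4)*(v^2 + 4*v + 3) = (v + 3)*(v + 4)*(v + 1)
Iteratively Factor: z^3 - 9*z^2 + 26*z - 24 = (z - 4)*(z^2 - 5*z + 6) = (z - 4)*(z - 2)*(z - 3)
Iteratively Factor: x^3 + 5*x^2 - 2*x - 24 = (x + 4)*(x^2 + x - 6) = (x - 2)*(x + 4)*(x + 3)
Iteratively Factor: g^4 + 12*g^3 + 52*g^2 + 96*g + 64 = (g + 2)*(g^3 + 10*g^2 + 32*g + 32) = (g + 2)*(g + 4)*(g^2 + 6*g + 8) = (g + 2)*(g + 4)^2*(g + 2)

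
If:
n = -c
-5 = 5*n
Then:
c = 1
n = -1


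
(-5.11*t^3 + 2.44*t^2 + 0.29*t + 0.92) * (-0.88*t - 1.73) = 4.4968*t^4 + 6.6931*t^3 - 4.4764*t^2 - 1.3113*t - 1.5916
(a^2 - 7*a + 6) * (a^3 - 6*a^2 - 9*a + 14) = a^5 - 13*a^4 + 39*a^3 + 41*a^2 - 152*a + 84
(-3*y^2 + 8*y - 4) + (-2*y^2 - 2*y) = -5*y^2 + 6*y - 4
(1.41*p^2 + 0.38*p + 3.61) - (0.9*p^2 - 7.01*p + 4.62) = 0.51*p^2 + 7.39*p - 1.01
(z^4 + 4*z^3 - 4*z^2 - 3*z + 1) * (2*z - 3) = 2*z^5 + 5*z^4 - 20*z^3 + 6*z^2 + 11*z - 3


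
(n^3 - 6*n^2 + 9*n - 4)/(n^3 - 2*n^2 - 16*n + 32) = (n^2 - 2*n + 1)/(n^2 + 2*n - 8)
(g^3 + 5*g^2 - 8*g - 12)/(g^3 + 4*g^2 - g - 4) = (g^2 + 4*g - 12)/(g^2 + 3*g - 4)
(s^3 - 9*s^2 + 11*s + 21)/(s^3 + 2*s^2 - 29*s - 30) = (s^2 - 10*s + 21)/(s^2 + s - 30)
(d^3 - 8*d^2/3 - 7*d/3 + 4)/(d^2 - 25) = (3*d^3 - 8*d^2 - 7*d + 12)/(3*(d^2 - 25))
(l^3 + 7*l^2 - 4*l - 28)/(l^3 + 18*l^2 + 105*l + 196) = (l^2 - 4)/(l^2 + 11*l + 28)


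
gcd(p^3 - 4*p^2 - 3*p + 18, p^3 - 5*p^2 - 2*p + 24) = p^2 - p - 6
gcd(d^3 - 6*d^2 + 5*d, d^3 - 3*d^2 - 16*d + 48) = 1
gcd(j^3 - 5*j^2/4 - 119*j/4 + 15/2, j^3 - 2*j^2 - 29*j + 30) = j^2 - j - 30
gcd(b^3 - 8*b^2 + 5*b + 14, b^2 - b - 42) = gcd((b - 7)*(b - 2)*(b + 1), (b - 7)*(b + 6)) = b - 7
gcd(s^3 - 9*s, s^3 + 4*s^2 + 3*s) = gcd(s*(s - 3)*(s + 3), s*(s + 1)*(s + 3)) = s^2 + 3*s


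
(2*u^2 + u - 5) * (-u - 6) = -2*u^3 - 13*u^2 - u + 30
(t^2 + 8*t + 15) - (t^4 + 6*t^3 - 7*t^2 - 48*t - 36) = -t^4 - 6*t^3 + 8*t^2 + 56*t + 51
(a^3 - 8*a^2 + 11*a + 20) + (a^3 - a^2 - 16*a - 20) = 2*a^3 - 9*a^2 - 5*a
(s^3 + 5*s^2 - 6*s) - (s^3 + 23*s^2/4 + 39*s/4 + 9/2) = -3*s^2/4 - 63*s/4 - 9/2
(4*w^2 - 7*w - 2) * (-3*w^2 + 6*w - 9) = -12*w^4 + 45*w^3 - 72*w^2 + 51*w + 18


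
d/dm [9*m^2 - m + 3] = 18*m - 1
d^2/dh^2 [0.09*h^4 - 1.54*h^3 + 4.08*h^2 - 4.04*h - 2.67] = 1.08*h^2 - 9.24*h + 8.16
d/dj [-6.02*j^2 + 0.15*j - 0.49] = 0.15 - 12.04*j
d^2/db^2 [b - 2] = 0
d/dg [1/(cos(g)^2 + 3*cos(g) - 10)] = (2*cos(g) + 3)*sin(g)/(cos(g)^2 + 3*cos(g) - 10)^2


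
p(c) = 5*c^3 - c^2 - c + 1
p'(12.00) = 2135.00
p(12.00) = 8485.00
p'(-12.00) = 2183.00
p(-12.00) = -8771.00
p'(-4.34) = 290.21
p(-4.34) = -422.23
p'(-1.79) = 50.64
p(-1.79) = -29.09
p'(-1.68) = 44.70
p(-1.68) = -23.85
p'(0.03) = -1.05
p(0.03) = 0.97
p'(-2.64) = 108.82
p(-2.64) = -95.33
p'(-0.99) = 15.68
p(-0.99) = -3.84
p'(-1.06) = 17.97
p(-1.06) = -5.02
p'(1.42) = 26.41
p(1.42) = 11.88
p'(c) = 15*c^2 - 2*c - 1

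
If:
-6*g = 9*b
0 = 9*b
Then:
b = 0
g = 0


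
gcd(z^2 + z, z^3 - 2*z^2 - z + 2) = z + 1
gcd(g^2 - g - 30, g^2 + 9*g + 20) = g + 5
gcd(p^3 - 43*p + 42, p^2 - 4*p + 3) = p - 1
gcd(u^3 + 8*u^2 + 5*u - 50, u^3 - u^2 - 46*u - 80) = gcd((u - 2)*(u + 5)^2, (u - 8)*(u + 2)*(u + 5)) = u + 5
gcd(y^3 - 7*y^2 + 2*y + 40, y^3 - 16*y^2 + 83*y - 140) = y^2 - 9*y + 20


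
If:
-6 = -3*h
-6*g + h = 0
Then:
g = 1/3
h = 2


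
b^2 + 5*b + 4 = (b + 1)*(b + 4)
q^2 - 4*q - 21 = (q - 7)*(q + 3)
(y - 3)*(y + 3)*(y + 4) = y^3 + 4*y^2 - 9*y - 36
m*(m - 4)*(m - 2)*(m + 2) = m^4 - 4*m^3 - 4*m^2 + 16*m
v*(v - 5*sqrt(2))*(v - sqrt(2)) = v^3 - 6*sqrt(2)*v^2 + 10*v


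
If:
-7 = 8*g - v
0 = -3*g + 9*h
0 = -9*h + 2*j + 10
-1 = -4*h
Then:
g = 3/4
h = 1/4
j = -31/8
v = 13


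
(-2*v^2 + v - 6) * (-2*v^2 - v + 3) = 4*v^4 + 5*v^2 + 9*v - 18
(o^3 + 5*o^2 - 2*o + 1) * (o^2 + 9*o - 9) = o^5 + 14*o^4 + 34*o^3 - 62*o^2 + 27*o - 9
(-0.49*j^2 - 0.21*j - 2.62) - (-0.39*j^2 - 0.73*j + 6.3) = -0.1*j^2 + 0.52*j - 8.92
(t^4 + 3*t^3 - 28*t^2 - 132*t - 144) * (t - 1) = t^5 + 2*t^4 - 31*t^3 - 104*t^2 - 12*t + 144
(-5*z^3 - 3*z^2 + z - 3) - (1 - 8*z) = -5*z^3 - 3*z^2 + 9*z - 4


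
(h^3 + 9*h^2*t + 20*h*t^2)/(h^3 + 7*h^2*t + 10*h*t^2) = (h + 4*t)/(h + 2*t)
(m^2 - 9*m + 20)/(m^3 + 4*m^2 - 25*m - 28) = (m - 5)/(m^2 + 8*m + 7)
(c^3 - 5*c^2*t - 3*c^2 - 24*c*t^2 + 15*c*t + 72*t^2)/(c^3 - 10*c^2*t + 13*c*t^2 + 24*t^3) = (-c^2 - 3*c*t + 3*c + 9*t)/(-c^2 + 2*c*t + 3*t^2)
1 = 1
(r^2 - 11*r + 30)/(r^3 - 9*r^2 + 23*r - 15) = (r - 6)/(r^2 - 4*r + 3)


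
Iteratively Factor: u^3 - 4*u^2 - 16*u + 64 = (u - 4)*(u^2 - 16) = (u - 4)*(u + 4)*(u - 4)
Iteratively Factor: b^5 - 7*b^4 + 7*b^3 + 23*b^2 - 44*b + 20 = (b - 5)*(b^4 - 2*b^3 - 3*b^2 + 8*b - 4) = (b - 5)*(b + 2)*(b^3 - 4*b^2 + 5*b - 2) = (b - 5)*(b - 1)*(b + 2)*(b^2 - 3*b + 2) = (b - 5)*(b - 2)*(b - 1)*(b + 2)*(b - 1)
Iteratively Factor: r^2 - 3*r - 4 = (r + 1)*(r - 4)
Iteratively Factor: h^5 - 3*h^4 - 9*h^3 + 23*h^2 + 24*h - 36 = (h - 3)*(h^4 - 9*h^2 - 4*h + 12) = (h - 3)*(h + 2)*(h^3 - 2*h^2 - 5*h + 6) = (h - 3)*(h - 1)*(h + 2)*(h^2 - h - 6) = (h - 3)*(h - 1)*(h + 2)^2*(h - 3)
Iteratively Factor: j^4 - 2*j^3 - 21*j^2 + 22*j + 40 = (j - 2)*(j^3 - 21*j - 20) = (j - 2)*(j + 4)*(j^2 - 4*j - 5) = (j - 5)*(j - 2)*(j + 4)*(j + 1)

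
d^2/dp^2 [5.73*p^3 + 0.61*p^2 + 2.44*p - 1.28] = 34.38*p + 1.22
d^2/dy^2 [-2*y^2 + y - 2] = -4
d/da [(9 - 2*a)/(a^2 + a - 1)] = (2*a^2 - 18*a - 7)/(a^4 + 2*a^3 - a^2 - 2*a + 1)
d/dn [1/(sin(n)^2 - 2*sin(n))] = 2*(1 - sin(n))*cos(n)/((sin(n) - 2)^2*sin(n)^2)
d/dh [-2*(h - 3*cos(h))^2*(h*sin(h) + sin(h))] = 2*(h - 3*cos(h))*((-2*h - 2)*(3*sin(h) + 1)*sin(h) - (h - 3*cos(h))*(h*cos(h) + sqrt(2)*sin(h + pi/4)))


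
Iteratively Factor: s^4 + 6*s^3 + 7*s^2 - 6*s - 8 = (s - 1)*(s^3 + 7*s^2 + 14*s + 8) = (s - 1)*(s + 4)*(s^2 + 3*s + 2) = (s - 1)*(s + 1)*(s + 4)*(s + 2)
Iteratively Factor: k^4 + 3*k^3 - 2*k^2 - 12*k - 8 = (k + 2)*(k^3 + k^2 - 4*k - 4) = (k + 2)^2*(k^2 - k - 2) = (k - 2)*(k + 2)^2*(k + 1)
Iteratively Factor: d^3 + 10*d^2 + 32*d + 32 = (d + 4)*(d^2 + 6*d + 8) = (d + 4)^2*(d + 2)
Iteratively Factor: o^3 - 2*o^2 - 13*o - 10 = (o + 1)*(o^2 - 3*o - 10) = (o - 5)*(o + 1)*(o + 2)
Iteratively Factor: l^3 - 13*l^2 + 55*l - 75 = (l - 5)*(l^2 - 8*l + 15) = (l - 5)*(l - 3)*(l - 5)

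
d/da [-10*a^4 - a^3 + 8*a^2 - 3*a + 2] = -40*a^3 - 3*a^2 + 16*a - 3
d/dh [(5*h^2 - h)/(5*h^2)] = 1/(5*h^2)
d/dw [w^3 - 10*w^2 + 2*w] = 3*w^2 - 20*w + 2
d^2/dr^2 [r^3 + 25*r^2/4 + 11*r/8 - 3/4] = 6*r + 25/2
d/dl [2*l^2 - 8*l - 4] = 4*l - 8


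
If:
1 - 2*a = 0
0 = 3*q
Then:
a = 1/2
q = 0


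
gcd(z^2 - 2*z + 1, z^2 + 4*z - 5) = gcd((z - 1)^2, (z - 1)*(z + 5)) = z - 1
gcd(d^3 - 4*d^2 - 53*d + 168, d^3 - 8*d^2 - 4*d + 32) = d - 8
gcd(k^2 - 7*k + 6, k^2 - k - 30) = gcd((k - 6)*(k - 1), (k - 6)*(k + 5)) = k - 6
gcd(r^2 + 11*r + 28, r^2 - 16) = r + 4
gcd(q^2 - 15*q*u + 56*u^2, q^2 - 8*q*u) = q - 8*u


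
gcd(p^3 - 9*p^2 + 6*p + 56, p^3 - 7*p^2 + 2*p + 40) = p^2 - 2*p - 8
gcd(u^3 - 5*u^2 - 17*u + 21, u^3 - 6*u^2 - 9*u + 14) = u^2 - 8*u + 7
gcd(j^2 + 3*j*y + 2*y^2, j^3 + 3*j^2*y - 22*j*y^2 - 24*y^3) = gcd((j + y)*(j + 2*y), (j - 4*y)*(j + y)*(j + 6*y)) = j + y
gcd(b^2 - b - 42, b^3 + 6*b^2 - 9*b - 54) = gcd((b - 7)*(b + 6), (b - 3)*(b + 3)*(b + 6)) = b + 6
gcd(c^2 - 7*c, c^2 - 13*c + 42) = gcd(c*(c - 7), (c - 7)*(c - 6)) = c - 7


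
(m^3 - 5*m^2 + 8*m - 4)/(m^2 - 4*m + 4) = m - 1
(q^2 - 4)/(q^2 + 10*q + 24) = (q^2 - 4)/(q^2 + 10*q + 24)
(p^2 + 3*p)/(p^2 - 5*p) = (p + 3)/(p - 5)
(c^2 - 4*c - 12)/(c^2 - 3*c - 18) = (c + 2)/(c + 3)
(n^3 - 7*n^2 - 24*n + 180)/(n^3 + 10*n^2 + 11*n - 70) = (n^2 - 12*n + 36)/(n^2 + 5*n - 14)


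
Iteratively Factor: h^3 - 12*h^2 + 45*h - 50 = (h - 5)*(h^2 - 7*h + 10) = (h - 5)^2*(h - 2)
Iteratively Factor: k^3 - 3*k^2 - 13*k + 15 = (k - 1)*(k^2 - 2*k - 15) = (k - 5)*(k - 1)*(k + 3)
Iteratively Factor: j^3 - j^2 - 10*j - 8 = (j + 1)*(j^2 - 2*j - 8) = (j - 4)*(j + 1)*(j + 2)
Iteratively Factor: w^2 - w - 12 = (w + 3)*(w - 4)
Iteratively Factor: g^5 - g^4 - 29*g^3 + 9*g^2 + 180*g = (g + 3)*(g^4 - 4*g^3 - 17*g^2 + 60*g) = (g + 3)*(g + 4)*(g^3 - 8*g^2 + 15*g) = (g - 5)*(g + 3)*(g + 4)*(g^2 - 3*g) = (g - 5)*(g - 3)*(g + 3)*(g + 4)*(g)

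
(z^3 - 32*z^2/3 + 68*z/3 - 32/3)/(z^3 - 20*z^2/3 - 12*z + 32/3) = (z - 2)/(z + 2)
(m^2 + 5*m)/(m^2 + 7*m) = (m + 5)/(m + 7)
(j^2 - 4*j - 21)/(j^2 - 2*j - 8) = (-j^2 + 4*j + 21)/(-j^2 + 2*j + 8)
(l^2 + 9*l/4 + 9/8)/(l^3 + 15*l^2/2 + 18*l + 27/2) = (l + 3/4)/(l^2 + 6*l + 9)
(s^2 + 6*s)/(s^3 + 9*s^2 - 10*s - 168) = s/(s^2 + 3*s - 28)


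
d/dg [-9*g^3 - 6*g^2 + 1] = 3*g*(-9*g - 4)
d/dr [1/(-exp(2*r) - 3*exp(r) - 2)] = (2*exp(r) + 3)*exp(r)/(exp(2*r) + 3*exp(r) + 2)^2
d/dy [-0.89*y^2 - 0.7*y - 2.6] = -1.78*y - 0.7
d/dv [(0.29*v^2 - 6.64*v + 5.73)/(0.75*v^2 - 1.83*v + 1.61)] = (4.4493*v^2 - 7.6612*v - 0.204499999999999)/(0.5625*v^4 - 2.745*v^3 + 5.7639*v^2 - 5.8926*v + 2.5921)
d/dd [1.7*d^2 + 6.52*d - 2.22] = 3.4*d + 6.52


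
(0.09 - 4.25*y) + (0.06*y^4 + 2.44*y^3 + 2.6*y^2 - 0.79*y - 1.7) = 0.06*y^4 + 2.44*y^3 + 2.6*y^2 - 5.04*y - 1.61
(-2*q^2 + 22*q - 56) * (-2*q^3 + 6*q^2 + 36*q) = 4*q^5 - 56*q^4 + 172*q^3 + 456*q^2 - 2016*q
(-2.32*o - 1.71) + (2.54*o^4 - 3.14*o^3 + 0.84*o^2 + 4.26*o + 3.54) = 2.54*o^4 - 3.14*o^3 + 0.84*o^2 + 1.94*o + 1.83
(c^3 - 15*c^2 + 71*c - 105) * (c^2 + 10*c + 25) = c^5 - 5*c^4 - 54*c^3 + 230*c^2 + 725*c - 2625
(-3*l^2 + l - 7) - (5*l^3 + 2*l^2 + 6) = -5*l^3 - 5*l^2 + l - 13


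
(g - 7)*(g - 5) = g^2 - 12*g + 35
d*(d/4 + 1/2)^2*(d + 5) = d^4/16 + 9*d^3/16 + 3*d^2/2 + 5*d/4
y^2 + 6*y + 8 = (y + 2)*(y + 4)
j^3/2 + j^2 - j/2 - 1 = (j/2 + 1)*(j - 1)*(j + 1)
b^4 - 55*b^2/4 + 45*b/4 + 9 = (b - 3)*(b - 3/2)*(b + 1/2)*(b + 4)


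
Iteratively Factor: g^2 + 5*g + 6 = (g + 2)*(g + 3)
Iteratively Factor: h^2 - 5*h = (h - 5)*(h)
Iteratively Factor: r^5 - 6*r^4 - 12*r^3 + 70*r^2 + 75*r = (r - 5)*(r^4 - r^3 - 17*r^2 - 15*r) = (r - 5)*(r + 3)*(r^3 - 4*r^2 - 5*r) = (r - 5)^2*(r + 3)*(r^2 + r) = (r - 5)^2*(r + 1)*(r + 3)*(r)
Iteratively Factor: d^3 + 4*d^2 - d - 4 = (d + 4)*(d^2 - 1) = (d - 1)*(d + 4)*(d + 1)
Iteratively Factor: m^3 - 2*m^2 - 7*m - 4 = (m + 1)*(m^2 - 3*m - 4) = (m - 4)*(m + 1)*(m + 1)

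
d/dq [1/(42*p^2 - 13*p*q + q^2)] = (13*p - 2*q)/(42*p^2 - 13*p*q + q^2)^2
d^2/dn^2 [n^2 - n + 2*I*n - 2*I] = 2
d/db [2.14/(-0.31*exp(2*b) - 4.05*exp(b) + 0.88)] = (1.3268*exp(b) + 8.667)*exp(b)/(0.31*exp(2*b) + 4.05*exp(b) - 0.88)^2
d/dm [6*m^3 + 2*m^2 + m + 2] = 18*m^2 + 4*m + 1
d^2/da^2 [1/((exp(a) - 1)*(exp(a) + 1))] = 4*(exp(2*a) + 1)*exp(2*a)/(exp(6*a) - 3*exp(4*a) + 3*exp(2*a) - 1)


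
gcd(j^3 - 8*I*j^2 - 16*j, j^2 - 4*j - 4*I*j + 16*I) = j - 4*I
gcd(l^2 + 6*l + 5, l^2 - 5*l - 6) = l + 1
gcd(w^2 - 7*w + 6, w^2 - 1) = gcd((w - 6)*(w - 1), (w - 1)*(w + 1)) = w - 1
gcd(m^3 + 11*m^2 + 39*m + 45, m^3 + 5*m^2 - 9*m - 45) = m^2 + 8*m + 15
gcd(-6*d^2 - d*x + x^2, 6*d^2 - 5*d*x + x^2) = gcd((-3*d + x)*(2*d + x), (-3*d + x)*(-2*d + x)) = -3*d + x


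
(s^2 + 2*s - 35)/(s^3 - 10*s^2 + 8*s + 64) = (s^2 + 2*s - 35)/(s^3 - 10*s^2 + 8*s + 64)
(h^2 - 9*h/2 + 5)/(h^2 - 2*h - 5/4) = 2*(h - 2)/(2*h + 1)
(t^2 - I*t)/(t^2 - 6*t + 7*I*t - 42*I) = t*(t - I)/(t^2 + t*(-6 + 7*I) - 42*I)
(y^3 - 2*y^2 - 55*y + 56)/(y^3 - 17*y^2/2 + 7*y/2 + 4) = 2*(y + 7)/(2*y + 1)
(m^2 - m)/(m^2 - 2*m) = (m - 1)/(m - 2)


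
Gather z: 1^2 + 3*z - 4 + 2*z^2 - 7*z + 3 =2*z^2 - 4*z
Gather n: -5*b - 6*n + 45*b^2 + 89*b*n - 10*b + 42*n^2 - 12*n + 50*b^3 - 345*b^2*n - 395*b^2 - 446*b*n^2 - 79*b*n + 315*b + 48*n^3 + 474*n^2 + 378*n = 50*b^3 - 350*b^2 + 300*b + 48*n^3 + n^2*(516 - 446*b) + n*(-345*b^2 + 10*b + 360)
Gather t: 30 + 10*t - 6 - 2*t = 8*t + 24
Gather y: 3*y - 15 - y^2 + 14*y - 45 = -y^2 + 17*y - 60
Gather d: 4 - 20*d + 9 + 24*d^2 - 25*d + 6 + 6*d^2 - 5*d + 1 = 30*d^2 - 50*d + 20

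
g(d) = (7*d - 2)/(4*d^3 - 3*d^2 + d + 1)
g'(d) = (7*d - 2)*(-12*d^2 + 6*d - 1)/(4*d^3 - 3*d^2 + d + 1)^2 + 7/(4*d^3 - 3*d^2 + d + 1)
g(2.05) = 0.50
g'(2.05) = -0.50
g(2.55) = 0.31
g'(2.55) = -0.26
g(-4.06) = 0.10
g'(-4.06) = 0.04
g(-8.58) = 0.02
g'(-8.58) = 0.01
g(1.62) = 0.79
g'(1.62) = -0.94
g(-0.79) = 2.07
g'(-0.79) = 5.62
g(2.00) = 0.52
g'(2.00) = -0.53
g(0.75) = 1.86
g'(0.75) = 0.55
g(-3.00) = 0.17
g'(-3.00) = 0.10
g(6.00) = 0.05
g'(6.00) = -0.02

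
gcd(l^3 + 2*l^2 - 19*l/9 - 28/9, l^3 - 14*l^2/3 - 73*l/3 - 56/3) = l^2 + 10*l/3 + 7/3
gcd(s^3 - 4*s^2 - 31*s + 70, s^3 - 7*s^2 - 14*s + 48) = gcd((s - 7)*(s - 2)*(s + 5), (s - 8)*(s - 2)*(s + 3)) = s - 2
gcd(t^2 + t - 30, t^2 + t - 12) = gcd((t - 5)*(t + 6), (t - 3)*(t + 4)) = 1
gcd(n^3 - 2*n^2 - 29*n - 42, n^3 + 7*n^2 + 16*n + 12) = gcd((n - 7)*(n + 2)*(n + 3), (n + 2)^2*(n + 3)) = n^2 + 5*n + 6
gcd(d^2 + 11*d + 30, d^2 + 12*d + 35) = d + 5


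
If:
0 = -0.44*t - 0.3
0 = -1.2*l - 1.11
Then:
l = -0.92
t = -0.68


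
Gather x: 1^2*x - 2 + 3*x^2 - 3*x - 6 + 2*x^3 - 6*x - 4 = 2*x^3 + 3*x^2 - 8*x - 12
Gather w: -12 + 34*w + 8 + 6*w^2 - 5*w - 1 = 6*w^2 + 29*w - 5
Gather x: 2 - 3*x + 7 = 9 - 3*x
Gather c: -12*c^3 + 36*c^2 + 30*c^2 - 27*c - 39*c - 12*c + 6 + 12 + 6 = -12*c^3 + 66*c^2 - 78*c + 24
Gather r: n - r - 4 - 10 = n - r - 14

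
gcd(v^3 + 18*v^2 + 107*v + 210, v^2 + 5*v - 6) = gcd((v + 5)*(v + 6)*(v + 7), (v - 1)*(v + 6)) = v + 6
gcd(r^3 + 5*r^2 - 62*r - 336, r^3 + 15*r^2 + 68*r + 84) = r^2 + 13*r + 42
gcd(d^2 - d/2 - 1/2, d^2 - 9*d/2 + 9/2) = 1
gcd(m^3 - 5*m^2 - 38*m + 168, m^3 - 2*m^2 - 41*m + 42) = m^2 - m - 42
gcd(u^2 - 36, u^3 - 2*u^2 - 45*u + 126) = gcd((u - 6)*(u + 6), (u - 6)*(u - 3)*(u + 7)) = u - 6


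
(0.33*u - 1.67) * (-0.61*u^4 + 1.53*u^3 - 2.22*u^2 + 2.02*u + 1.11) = -0.2013*u^5 + 1.5236*u^4 - 3.2877*u^3 + 4.374*u^2 - 3.0071*u - 1.8537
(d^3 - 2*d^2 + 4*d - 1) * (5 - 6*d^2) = -6*d^5 + 12*d^4 - 19*d^3 - 4*d^2 + 20*d - 5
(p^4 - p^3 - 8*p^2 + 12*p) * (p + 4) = p^5 + 3*p^4 - 12*p^3 - 20*p^2 + 48*p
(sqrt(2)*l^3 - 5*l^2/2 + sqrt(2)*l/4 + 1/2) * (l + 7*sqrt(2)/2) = sqrt(2)*l^4 + 9*l^3/2 - 17*sqrt(2)*l^2/2 + 9*l/4 + 7*sqrt(2)/4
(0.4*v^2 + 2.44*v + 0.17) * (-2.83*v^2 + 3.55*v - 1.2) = -1.132*v^4 - 5.4852*v^3 + 7.7009*v^2 - 2.3245*v - 0.204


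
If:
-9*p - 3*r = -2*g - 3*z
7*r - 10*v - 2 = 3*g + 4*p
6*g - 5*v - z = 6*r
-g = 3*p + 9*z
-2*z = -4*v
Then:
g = 127/327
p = -55/981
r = 395/981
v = -4/327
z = -8/327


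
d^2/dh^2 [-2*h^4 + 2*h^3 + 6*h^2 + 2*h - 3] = -24*h^2 + 12*h + 12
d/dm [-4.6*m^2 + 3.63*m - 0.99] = 3.63 - 9.2*m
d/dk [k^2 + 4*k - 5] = 2*k + 4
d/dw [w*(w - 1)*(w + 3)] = 3*w^2 + 4*w - 3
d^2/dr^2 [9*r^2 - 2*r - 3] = 18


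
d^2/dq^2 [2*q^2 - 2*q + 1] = 4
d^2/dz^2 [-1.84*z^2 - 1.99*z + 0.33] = -3.68000000000000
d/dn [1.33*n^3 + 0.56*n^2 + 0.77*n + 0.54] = 3.99*n^2 + 1.12*n + 0.77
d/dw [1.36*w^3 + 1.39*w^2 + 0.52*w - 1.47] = 4.08*w^2 + 2.78*w + 0.52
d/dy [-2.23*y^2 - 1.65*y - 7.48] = -4.46*y - 1.65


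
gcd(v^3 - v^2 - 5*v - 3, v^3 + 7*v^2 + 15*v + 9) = v + 1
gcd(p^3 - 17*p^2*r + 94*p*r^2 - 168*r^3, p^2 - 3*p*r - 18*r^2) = p - 6*r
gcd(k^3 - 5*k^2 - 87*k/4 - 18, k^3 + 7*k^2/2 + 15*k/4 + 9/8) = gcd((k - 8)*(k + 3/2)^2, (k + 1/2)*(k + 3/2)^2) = k^2 + 3*k + 9/4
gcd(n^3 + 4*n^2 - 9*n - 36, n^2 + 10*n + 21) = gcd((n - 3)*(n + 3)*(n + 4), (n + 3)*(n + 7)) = n + 3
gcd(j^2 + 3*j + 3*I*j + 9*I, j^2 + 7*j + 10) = 1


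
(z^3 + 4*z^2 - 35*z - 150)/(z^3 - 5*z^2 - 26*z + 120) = (z + 5)/(z - 4)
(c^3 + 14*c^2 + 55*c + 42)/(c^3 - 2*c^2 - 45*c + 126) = (c^2 + 7*c + 6)/(c^2 - 9*c + 18)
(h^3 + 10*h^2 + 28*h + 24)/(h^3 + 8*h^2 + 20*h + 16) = (h + 6)/(h + 4)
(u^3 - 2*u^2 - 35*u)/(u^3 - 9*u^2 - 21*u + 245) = u/(u - 7)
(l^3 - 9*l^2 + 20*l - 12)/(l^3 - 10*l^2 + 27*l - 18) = (l - 2)/(l - 3)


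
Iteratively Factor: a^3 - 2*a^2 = (a - 2)*(a^2) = a*(a - 2)*(a)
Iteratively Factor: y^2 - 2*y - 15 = (y - 5)*(y + 3)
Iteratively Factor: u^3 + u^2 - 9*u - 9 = (u + 1)*(u^2 - 9) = (u + 1)*(u + 3)*(u - 3)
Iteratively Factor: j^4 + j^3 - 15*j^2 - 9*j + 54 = (j + 3)*(j^3 - 2*j^2 - 9*j + 18) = (j - 3)*(j + 3)*(j^2 + j - 6) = (j - 3)*(j - 2)*(j + 3)*(j + 3)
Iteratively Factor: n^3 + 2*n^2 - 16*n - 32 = (n + 2)*(n^2 - 16) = (n - 4)*(n + 2)*(n + 4)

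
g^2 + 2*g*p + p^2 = (g + p)^2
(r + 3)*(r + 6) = r^2 + 9*r + 18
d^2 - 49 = (d - 7)*(d + 7)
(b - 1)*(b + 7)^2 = b^3 + 13*b^2 + 35*b - 49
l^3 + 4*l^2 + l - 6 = (l - 1)*(l + 2)*(l + 3)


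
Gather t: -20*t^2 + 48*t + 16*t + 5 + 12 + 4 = -20*t^2 + 64*t + 21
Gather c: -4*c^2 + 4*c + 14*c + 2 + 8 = -4*c^2 + 18*c + 10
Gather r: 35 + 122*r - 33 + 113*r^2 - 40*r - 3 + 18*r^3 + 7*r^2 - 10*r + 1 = 18*r^3 + 120*r^2 + 72*r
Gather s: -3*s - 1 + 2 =1 - 3*s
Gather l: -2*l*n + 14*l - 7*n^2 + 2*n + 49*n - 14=l*(14 - 2*n) - 7*n^2 + 51*n - 14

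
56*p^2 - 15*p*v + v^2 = (-8*p + v)*(-7*p + v)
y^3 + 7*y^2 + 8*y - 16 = (y - 1)*(y + 4)^2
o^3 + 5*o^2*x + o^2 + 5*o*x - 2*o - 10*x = (o - 1)*(o + 2)*(o + 5*x)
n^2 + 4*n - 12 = (n - 2)*(n + 6)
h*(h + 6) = h^2 + 6*h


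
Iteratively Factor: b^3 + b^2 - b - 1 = (b + 1)*(b^2 - 1) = (b + 1)^2*(b - 1)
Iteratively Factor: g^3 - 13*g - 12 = (g - 4)*(g^2 + 4*g + 3) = (g - 4)*(g + 3)*(g + 1)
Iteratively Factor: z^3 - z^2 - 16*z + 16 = (z - 1)*(z^2 - 16) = (z - 4)*(z - 1)*(z + 4)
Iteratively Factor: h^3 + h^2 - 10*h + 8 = (h + 4)*(h^2 - 3*h + 2) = (h - 1)*(h + 4)*(h - 2)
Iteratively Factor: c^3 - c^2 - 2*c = (c + 1)*(c^2 - 2*c) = (c - 2)*(c + 1)*(c)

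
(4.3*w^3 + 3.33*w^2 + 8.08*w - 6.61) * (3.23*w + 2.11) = 13.889*w^4 + 19.8289*w^3 + 33.1247*w^2 - 4.3015*w - 13.9471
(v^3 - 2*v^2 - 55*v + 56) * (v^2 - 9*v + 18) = v^5 - 11*v^4 - 19*v^3 + 515*v^2 - 1494*v + 1008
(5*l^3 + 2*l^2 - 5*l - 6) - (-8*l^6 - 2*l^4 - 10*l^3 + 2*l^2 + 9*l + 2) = 8*l^6 + 2*l^4 + 15*l^3 - 14*l - 8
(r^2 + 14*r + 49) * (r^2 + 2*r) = r^4 + 16*r^3 + 77*r^2 + 98*r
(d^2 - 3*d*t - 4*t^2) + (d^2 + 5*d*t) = 2*d^2 + 2*d*t - 4*t^2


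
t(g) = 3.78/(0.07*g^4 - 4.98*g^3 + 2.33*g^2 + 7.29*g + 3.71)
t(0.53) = 0.50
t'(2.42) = 0.22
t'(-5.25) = 0.00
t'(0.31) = -0.76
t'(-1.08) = 2.42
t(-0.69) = 2.62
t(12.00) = -0.00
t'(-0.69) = 5.70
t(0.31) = 0.63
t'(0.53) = -0.38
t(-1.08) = 0.77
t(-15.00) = 0.00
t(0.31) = 0.63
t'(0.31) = -0.76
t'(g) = 3.78*(-0.28*g^3 + 14.94*g^2 - 4.66*g - 7.29)/(0.07*g^4 - 4.98*g^3 + 2.33*g^2 + 7.29*g + 3.71)^2 = (-1.0584*g^3 + 56.4732*g^2 - 17.6148*g - 27.5562)/(0.07*g^4 - 4.98*g^3 + 2.33*g^2 + 7.29*g + 3.71)^2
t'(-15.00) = 0.00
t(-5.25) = 0.00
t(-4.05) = 0.01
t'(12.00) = 0.00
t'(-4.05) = 0.01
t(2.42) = -0.11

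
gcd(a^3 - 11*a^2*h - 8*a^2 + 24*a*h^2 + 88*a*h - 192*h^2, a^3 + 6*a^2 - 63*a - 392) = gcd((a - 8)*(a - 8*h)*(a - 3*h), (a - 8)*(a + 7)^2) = a - 8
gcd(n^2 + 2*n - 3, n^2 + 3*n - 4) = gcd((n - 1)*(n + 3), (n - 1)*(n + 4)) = n - 1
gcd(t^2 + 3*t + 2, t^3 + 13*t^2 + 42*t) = 1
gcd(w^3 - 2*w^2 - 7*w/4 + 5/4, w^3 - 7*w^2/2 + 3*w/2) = w - 1/2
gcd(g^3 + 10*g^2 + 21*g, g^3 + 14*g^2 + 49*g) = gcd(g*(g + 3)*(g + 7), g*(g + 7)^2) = g^2 + 7*g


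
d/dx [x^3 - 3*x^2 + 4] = 3*x*(x - 2)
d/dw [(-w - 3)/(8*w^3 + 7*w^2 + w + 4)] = (-8*w^3 - 7*w^2 - w + (w + 3)*(24*w^2 + 14*w + 1) - 4)/(8*w^3 + 7*w^2 + w + 4)^2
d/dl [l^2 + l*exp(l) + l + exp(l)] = l*exp(l) + 2*l + 2*exp(l) + 1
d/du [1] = 0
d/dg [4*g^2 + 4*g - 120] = 8*g + 4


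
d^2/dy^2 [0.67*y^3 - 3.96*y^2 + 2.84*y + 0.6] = 4.02*y - 7.92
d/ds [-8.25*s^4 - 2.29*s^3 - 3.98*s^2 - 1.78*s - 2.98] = -33.0*s^3 - 6.87*s^2 - 7.96*s - 1.78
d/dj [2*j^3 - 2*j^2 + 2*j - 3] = 6*j^2 - 4*j + 2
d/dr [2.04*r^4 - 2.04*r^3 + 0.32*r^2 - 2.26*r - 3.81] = 8.16*r^3 - 6.12*r^2 + 0.64*r - 2.26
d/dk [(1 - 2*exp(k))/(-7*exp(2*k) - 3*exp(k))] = (-14*exp(2*k) + 14*exp(k) + 3)*exp(-k)/(49*exp(2*k) + 42*exp(k) + 9)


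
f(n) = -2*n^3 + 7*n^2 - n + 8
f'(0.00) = -1.00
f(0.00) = 8.00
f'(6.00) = -133.00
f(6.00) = -178.00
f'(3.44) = -23.84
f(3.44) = 5.98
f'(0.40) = 3.64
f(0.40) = 8.59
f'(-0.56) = -10.72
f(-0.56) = 11.11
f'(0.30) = 2.66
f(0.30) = 8.28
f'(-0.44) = -8.32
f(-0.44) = 9.97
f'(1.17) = 7.17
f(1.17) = 13.21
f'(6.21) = -145.44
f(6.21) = -207.23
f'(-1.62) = -39.43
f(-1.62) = 36.49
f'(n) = -6*n^2 + 14*n - 1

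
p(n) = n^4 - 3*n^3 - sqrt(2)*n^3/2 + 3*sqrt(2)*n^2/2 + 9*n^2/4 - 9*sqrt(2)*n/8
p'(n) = 4*n^3 - 9*n^2 - 3*sqrt(2)*n^2/2 + 3*sqrt(2)*n + 9*n/2 - 9*sqrt(2)/8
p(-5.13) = 1316.26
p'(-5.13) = -879.14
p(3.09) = 18.61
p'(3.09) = 37.25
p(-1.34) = 22.12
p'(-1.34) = -42.90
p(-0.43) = 1.82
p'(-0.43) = -7.72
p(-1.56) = 33.12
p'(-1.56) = -57.48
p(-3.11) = 252.29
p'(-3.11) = -256.67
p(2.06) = 0.87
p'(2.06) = 4.19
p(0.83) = 0.05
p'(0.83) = 0.29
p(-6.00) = 2263.65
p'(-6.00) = -1318.41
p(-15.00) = 64143.90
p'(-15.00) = -16135.03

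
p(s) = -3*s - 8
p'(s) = -3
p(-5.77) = 9.31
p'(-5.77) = -3.00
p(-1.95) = -2.15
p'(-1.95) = -3.00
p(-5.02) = 7.06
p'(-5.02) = -3.00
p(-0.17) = -7.49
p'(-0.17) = -3.00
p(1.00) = -11.00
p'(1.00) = -3.00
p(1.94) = -13.82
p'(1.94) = -3.00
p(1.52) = -12.56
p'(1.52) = -3.00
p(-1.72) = -2.84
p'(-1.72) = -3.00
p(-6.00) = 10.00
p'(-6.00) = -3.00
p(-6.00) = 10.00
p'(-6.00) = -3.00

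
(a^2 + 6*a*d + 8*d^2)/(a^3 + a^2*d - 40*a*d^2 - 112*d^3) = (a + 2*d)/(a^2 - 3*a*d - 28*d^2)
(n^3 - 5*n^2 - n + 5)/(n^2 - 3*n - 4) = (n^2 - 6*n + 5)/(n - 4)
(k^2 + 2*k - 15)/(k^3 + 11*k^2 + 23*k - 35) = (k - 3)/(k^2 + 6*k - 7)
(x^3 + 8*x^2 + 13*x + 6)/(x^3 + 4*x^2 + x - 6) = (x^3 + 8*x^2 + 13*x + 6)/(x^3 + 4*x^2 + x - 6)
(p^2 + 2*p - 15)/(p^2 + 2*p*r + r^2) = (p^2 + 2*p - 15)/(p^2 + 2*p*r + r^2)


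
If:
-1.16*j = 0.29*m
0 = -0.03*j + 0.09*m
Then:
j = 0.00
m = 0.00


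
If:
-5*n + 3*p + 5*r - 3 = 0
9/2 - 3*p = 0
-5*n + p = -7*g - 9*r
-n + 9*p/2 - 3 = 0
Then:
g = -69/35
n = 15/4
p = 3/2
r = 69/20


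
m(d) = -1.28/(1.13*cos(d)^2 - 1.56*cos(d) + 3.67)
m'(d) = -1.28*(2.26*sin(d)*cos(d) - 1.56*sin(d))/(1.13*cos(d)^2 - 1.56*cos(d) + 3.67)^2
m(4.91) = -0.38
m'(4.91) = -0.12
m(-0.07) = -0.40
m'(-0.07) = 0.01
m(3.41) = -0.21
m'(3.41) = -0.03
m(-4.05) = -0.25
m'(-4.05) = 0.12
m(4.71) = -0.35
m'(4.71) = -0.15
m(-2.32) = -0.24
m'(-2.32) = -0.11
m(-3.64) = -0.22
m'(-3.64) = 0.06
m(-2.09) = -0.27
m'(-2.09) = -0.13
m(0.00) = -0.40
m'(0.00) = 0.00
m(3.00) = -0.20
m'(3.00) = 0.02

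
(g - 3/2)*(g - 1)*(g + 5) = g^3 + 5*g^2/2 - 11*g + 15/2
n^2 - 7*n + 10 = (n - 5)*(n - 2)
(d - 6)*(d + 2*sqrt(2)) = d^2 - 6*d + 2*sqrt(2)*d - 12*sqrt(2)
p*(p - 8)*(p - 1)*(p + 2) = p^4 - 7*p^3 - 10*p^2 + 16*p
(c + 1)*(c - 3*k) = c^2 - 3*c*k + c - 3*k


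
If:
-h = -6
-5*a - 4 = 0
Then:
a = -4/5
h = 6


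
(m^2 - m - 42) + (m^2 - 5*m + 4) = 2*m^2 - 6*m - 38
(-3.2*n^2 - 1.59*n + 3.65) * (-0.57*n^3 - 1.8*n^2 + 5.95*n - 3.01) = 1.824*n^5 + 6.6663*n^4 - 18.2585*n^3 - 6.3985*n^2 + 26.5034*n - 10.9865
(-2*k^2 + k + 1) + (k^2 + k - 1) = -k^2 + 2*k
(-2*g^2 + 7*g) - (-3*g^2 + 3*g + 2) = g^2 + 4*g - 2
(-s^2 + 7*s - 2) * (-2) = 2*s^2 - 14*s + 4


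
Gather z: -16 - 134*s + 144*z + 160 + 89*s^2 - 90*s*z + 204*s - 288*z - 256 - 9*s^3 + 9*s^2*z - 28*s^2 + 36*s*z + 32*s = -9*s^3 + 61*s^2 + 102*s + z*(9*s^2 - 54*s - 144) - 112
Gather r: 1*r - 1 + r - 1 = 2*r - 2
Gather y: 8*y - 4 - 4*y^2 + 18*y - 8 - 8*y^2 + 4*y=-12*y^2 + 30*y - 12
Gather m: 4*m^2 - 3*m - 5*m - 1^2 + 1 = 4*m^2 - 8*m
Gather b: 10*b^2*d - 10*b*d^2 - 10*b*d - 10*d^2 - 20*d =10*b^2*d + b*(-10*d^2 - 10*d) - 10*d^2 - 20*d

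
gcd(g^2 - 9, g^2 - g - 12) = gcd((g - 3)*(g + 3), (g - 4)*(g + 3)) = g + 3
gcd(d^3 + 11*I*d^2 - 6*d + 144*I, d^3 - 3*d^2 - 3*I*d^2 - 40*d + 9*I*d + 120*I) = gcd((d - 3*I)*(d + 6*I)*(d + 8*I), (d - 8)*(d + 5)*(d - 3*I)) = d - 3*I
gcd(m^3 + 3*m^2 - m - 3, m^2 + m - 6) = m + 3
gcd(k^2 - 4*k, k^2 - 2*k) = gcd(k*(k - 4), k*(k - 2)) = k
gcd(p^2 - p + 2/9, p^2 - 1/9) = p - 1/3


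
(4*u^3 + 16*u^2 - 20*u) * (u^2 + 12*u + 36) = 4*u^5 + 64*u^4 + 316*u^3 + 336*u^2 - 720*u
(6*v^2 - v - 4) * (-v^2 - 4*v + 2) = -6*v^4 - 23*v^3 + 20*v^2 + 14*v - 8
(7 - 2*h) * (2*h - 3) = -4*h^2 + 20*h - 21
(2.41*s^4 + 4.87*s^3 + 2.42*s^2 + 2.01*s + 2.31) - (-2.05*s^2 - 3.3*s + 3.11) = 2.41*s^4 + 4.87*s^3 + 4.47*s^2 + 5.31*s - 0.8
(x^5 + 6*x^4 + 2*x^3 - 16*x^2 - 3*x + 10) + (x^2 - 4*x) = x^5 + 6*x^4 + 2*x^3 - 15*x^2 - 7*x + 10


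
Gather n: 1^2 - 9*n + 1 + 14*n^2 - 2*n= 14*n^2 - 11*n + 2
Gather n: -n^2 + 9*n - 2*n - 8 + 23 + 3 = -n^2 + 7*n + 18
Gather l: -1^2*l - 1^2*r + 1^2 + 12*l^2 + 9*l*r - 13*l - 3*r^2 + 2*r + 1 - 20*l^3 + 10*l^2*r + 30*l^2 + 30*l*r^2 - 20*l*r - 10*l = -20*l^3 + l^2*(10*r + 42) + l*(30*r^2 - 11*r - 24) - 3*r^2 + r + 2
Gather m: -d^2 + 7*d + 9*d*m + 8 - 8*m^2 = -d^2 + 9*d*m + 7*d - 8*m^2 + 8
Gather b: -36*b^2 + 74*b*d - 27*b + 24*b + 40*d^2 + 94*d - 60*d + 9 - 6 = -36*b^2 + b*(74*d - 3) + 40*d^2 + 34*d + 3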